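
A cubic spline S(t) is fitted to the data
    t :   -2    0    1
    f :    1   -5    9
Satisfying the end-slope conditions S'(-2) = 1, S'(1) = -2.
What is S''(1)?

-66

Put σ_i = S'' at the i-th knot. Here h = (2, 1) and Δ = (-3, 14), so the interior equations h_(i-1)·σ_(i-1) + 2(h_(i-1)+h_i)·σ_i + h_i·σ_(i+1) = 6(Δ_i − Δ_(i-1)) read
  2·σ_0 + 6·σ_1 + 1·σ_2 = 6(Δ_1 - Δ_0) = 102
Clamped end conditions give two more equations: 2h_0·σ_0 + h_0·σ_1 = 6(Δ_0 - S'(-2)) = -24 and h_1·σ_1 + 2h_1·σ_2 = 6(S'(1) - Δ_1) = -96.
Solving the tridiagonal system: σ_0 = -24, σ_1 = 36, σ_2 = -66.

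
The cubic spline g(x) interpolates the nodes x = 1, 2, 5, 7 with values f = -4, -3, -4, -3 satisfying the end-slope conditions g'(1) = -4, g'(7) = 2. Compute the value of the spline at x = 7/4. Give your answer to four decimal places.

-3.7106

Put M_i = g'' at the i-th knot. Here h = (1, 3, 2) and Δ = (1, -1/3, 1/2), so the interior equations h_(i-1)·M_(i-1) + 2(h_(i-1)+h_i)·M_i + h_i·M_(i+1) = 6(Δ_i − Δ_(i-1)) read
  1·M_0 + 8·M_1 + 3·M_2 = 6(Δ_1 - Δ_0) = -8
  3·M_1 + 10·M_2 + 2·M_3 = 6(Δ_2 - Δ_1) = 5
Clamped end conditions give two more equations: 2h_0·M_0 + h_0·M_1 = 6(Δ_0 - g'(1)) = 30 and h_2·M_2 + 2h_2·M_3 = 6(g'(7) - Δ_2) = 9.
Solving the tridiagonal system: M_0 = 1309/78, M_1 = -139/39, M_2 = 97/78, M_3 = 127/78.
On [1, 2], g(x) = -4 - 4·(x - 1) + 1309/156·(x - 1)² - 529/156·(x - 1)³.
With (x - 1) = 3/4: g(7/4) = -12349/3328.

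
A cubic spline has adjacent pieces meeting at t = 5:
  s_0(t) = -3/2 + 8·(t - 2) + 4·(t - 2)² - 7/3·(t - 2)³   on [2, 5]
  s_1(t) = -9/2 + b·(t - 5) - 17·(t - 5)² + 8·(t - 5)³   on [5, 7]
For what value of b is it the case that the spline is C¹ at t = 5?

s_0'(t) = 8 + 8·(t - 2) - 7·(t - 2)², so s_0'(5) = -31. On the right, s_1'(5) = b, so b = -31.

-31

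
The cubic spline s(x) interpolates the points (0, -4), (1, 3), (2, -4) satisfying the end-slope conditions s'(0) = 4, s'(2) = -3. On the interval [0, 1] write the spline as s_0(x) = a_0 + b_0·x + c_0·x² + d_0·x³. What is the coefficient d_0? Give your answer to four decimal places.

-10.2500

Let σ_i = s''(x_i). Step sizes h_i = 1, 1; slopes of the chords Δ_i = (y_(i+1) - y_i)/h_i = 7, -7.
  1·σ_0 + 4·σ_1 + 1·σ_2 = 6(Δ_1 - Δ_0) = -84
Clamped end conditions give two more equations: 2h_0·σ_0 + h_0·σ_1 = 6(Δ_0 - s'(0)) = 18 and h_1·σ_1 + 2h_1·σ_2 = 6(s'(2) - Δ_1) = 24.
Solving: σ_0 = 53/2, σ_1 = -35, σ_2 = 59/2.
On [0, 1], with s_0(x) = a_0 + b_0·x + c_0·x² + d_0·x³: c_0 = σ_0/2 = 53/4, d_0 = (σ_1 - σ_0)/(6h_0) = -41/4, b_0 = Δ_0 - h_0(2σ_0 + σ_1)/6 = 4.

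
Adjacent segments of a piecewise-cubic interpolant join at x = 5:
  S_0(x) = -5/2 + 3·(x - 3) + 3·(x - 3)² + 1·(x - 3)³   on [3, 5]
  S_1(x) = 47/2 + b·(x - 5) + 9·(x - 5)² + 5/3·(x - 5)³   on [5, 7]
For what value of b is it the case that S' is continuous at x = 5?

27

S_0'(x) = 3 + 6·(x - 3) + 3·(x - 3)², so S_0'(5) = 27. On the right, S_1'(5) = b, so b = 27.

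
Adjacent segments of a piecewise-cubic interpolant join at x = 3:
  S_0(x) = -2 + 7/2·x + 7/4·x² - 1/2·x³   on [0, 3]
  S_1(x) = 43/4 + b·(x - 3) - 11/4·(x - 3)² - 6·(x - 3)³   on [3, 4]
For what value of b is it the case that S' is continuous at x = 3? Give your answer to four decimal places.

0.5000

S_0'(x) = 7/2 + 7/2·x - 3/2·x², so S_0'(3) = 1/2. On the right, S_1'(3) = b, so b = 1/2.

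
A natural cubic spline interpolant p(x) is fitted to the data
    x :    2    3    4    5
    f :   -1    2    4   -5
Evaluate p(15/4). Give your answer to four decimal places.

4.3313

Put M_i = p'' at the i-th knot. Here h = (1, 1, 1) and Δ = (3, 2, -9), so the interior equations h_(i-1)·M_(i-1) + 2(h_(i-1)+h_i)·M_i + h_i·M_(i+1) = 6(Δ_i − Δ_(i-1)) read
  1·M_0 + 4·M_1 + 1·M_2 = 6(Δ_1 - Δ_0) = -6
  1·M_1 + 4·M_2 + 1·M_3 = 6(Δ_2 - Δ_1) = -66
Natural end conditions: M_0 = M_3 = 0.
Hence M_0 = 0, M_1 = 14/5, M_2 = -86/5, M_3 = 0.
On [3, 4], p(x) = 2 + 59/15·(x - 3) + 7/5·(x - 3)² - 10/3·(x - 3)³.
With (x - 3) = 3/4: p(15/4) = 693/160.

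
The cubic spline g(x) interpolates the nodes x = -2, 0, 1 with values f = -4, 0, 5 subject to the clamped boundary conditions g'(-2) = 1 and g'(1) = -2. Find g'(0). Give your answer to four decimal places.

Put M_i = g'' at the i-th knot. Here h = (2, 1) and Δ = (2, 5), so the interior equations h_(i-1)·M_(i-1) + 2(h_(i-1)+h_i)·M_i + h_i·M_(i+1) = 6(Δ_i − Δ_(i-1)) read
  2·M_0 + 6·M_1 + 1·M_2 = 6(Δ_1 - Δ_0) = 18
Clamped end conditions give two more equations: 2h_0·M_0 + h_0·M_1 = 6(Δ_0 - g'(-2)) = 6 and h_1·M_1 + 2h_1·M_2 = 6(g'(1) - Δ_1) = -42.
Solving: M_0 = -5/2, M_1 = 8, M_2 = -25.
On [0, 1], g'(x) = b_1 + 2c_1·x + 3d_1·x² with b_1 = Δ_1 - h_1(2M_1 + M_2)/6 = 13/2, c_1 = M_1/2 = 4, d_1 = (M_2 - M_1)/(6h_1) = -11/2. So g'(0) = 13/2.

6.5000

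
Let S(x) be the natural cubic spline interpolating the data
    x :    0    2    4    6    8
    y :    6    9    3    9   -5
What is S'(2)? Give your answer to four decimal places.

-2.1250

Let m_i = S''(x_i). Step sizes h_i = 2, 2, 2, 2; slopes of the chords Δ_i = (y_(i+1) - y_i)/h_i = 3/2, -3, 3, -7.
  2·m_0 + 8·m_1 + 2·m_2 = 6(Δ_1 - Δ_0) = -27
  2·m_1 + 8·m_2 + 2·m_3 = 6(Δ_2 - Δ_1) = 36
  2·m_2 + 8·m_3 + 2·m_4 = 6(Δ_3 - Δ_2) = -60
Natural end conditions: m_0 = m_4 = 0.
Forward elimination and back-substitution give m_0 = 0, m_1 = -87/16, m_2 = 33/4, m_3 = -153/16, m_4 = 0.
On [2, 4], S'(x) = b_1 + 2c_1·(x - 2) + 3d_1·(x - 2)² with b_1 = Δ_1 - h_1(2m_1 + m_2)/6 = -17/8, c_1 = m_1/2 = -87/32, d_1 = (m_2 - m_1)/(6h_1) = 73/64. So S'(2) = -17/8.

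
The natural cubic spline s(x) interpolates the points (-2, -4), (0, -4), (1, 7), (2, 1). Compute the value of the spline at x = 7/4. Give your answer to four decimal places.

Put M_i = s'' at the i-th knot. Here h = (2, 1, 1) and Δ = (0, 11, -6), so the interior equations h_(i-1)·M_(i-1) + 2(h_(i-1)+h_i)·M_i + h_i·M_(i+1) = 6(Δ_i − Δ_(i-1)) read
  2·M_0 + 6·M_1 + 1·M_2 = 6(Δ_1 - Δ_0) = 66
  1·M_1 + 4·M_2 + 1·M_3 = 6(Δ_2 - Δ_1) = -102
Natural end conditions: M_0 = M_3 = 0.
Hence M_0 = 0, M_1 = 366/23, M_2 = -678/23, M_3 = 0.
On [1, 2], s(x) = 7 + 88/23·(x - 1) - 339/23·(x - 1)² + 113/23·(x - 1)³.
With (x - 1) = 3/4: s(7/4) = 5375/1472.

3.6515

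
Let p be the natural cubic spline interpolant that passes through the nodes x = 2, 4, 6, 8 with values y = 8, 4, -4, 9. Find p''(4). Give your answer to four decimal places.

Write σ_i for p''(x_i). With h_i = 2, 2, 2 and divided differences Δ_i = -2, -4, 13/2, the continuity of p' gives the tridiagonal system
  2·σ_0 + 8·σ_1 + 2·σ_2 = 6(Δ_1 - Δ_0) = -12
  2·σ_1 + 8·σ_2 + 2·σ_3 = 6(Δ_2 - Δ_1) = 63
Natural end conditions: σ_0 = σ_3 = 0.
Solving: σ_0 = 0, σ_1 = -37/10, σ_2 = 44/5, σ_3 = 0.

-3.7000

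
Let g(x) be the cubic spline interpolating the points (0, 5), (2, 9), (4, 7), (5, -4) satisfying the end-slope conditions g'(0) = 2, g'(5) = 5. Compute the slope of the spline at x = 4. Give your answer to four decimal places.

-13.7826

Put M_i = g'' at the i-th knot. Here h = (2, 2, 1) and Δ = (2, -1, -11), so the interior equations h_(i-1)·M_(i-1) + 2(h_(i-1)+h_i)·M_i + h_i·M_(i+1) = 6(Δ_i − Δ_(i-1)) read
  2·M_0 + 8·M_1 + 2·M_2 = 6(Δ_1 - Δ_0) = -18
  2·M_1 + 6·M_2 + 1·M_3 = 6(Δ_2 - Δ_1) = -60
Clamped end conditions give two more equations: 2h_0·M_0 + h_0·M_1 = 6(Δ_0 - g'(0)) = 0 and h_2·M_2 + 2h_2·M_3 = 6(g'(5) - Δ_2) = 96.
Solving: M_0 = -39/23, M_1 = 78/23, M_2 = -480/23, M_3 = 1344/23.
On [4, 5], g'(x) = b_2 + 2c_2·(x - 4) + 3d_2·(x - 4)² with b_2 = Δ_2 - h_2(2M_2 + M_3)/6 = -317/23, c_2 = M_2/2 = -240/23, d_2 = (M_3 - M_2)/(6h_2) = 304/23. So g'(4) = -317/23.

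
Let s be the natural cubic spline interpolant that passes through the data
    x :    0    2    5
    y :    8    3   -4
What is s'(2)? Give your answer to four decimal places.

With M_i denoting the second derivative at x_i, h_i = 2, 3, and Δ_i = (y_(i+1) − y_i)/h_i = -5/2, -7/3:
  2·M_0 + 10·M_1 + 3·M_2 = 6(Δ_1 - Δ_0) = 1
Natural end conditions: M_0 = M_2 = 0.
Forward elimination and back-substitution give M_0 = 0, M_1 = 1/10, M_2 = 0.
On [2, 5], s'(x) = b_1 + 2c_1·(x - 2) + 3d_1·(x - 2)² with b_1 = Δ_1 - h_1(2M_1 + M_2)/6 = -73/30, c_1 = M_1/2 = 1/20, d_1 = (M_2 - M_1)/(6h_1) = -1/180. So s'(2) = -73/30.

-2.4333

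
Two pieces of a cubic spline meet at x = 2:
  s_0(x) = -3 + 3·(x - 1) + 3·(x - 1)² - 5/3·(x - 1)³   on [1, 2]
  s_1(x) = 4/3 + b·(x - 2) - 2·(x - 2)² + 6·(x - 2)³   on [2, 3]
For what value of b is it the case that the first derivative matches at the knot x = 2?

s_0'(x) = 3 + 6·(x - 1) - 5·(x - 1)², so s_0'(2) = 4. On the right, s_1'(2) = b, so b = 4.

4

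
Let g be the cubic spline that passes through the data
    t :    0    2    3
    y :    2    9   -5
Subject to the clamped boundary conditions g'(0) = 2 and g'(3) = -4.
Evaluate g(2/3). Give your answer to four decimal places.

6.0741

Write M_i for g''(x_i). With h_i = 2, 1 and divided differences Δ_i = 7/2, -14, the continuity of g' gives the tridiagonal system
  2·M_0 + 6·M_1 + 1·M_2 = 6(Δ_1 - Δ_0) = -105
Clamped end conditions give two more equations: 2h_0·M_0 + h_0·M_1 = 6(Δ_0 - g'(0)) = 9 and h_1·M_1 + 2h_1·M_2 = 6(g'(3) - Δ_1) = 60.
Hence M_0 = 71/4, M_1 = -31, M_2 = 91/2.
On [0, 2], g(t) = 2 + 2·t + 71/8·t² - 65/16·t³.
With t = 2/3: g(2/3) = 164/27.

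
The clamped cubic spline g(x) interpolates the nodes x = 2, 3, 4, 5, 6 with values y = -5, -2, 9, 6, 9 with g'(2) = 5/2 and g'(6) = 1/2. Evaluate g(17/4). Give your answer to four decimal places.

9.1574

With σ_i denoting the second derivative at x_i, h_i = 1, 1, 1, 1, and Δ_i = (y_(i+1) − y_i)/h_i = 3, 11, -3, 3:
  1·σ_0 + 4·σ_1 + 1·σ_2 = 6(Δ_1 - Δ_0) = 48
  1·σ_1 + 4·σ_2 + 1·σ_3 = 6(Δ_2 - Δ_1) = -84
  1·σ_2 + 4·σ_3 + 1·σ_4 = 6(Δ_3 - Δ_2) = 36
Clamped end conditions give two more equations: 2h_0·σ_0 + h_0·σ_1 = 6(Δ_0 - g'(2)) = 3 and h_3·σ_3 + 2h_3·σ_4 = 6(g'(6) - Δ_3) = -15.
Hence σ_0 = -68/7, σ_1 = 157/7, σ_2 = -32, σ_3 = 151/7, σ_4 = -128/7.
On [4, 5], g(x) = 9 + 57/14·(x - 4) - 16·(x - 4)² + 125/14·(x - 4)³.
With (x - 4) = 1/4: g(17/4) = 8205/896.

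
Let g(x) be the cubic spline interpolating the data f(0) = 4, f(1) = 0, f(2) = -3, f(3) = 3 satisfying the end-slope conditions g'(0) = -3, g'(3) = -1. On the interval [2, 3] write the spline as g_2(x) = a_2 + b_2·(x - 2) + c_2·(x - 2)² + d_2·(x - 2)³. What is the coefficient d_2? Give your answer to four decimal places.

-9.1333

With M_i denoting the second derivative at x_i, h_i = 1, 1, 1, and Δ_i = (y_(i+1) − y_i)/h_i = -4, -3, 6:
  1·M_0 + 4·M_1 + 1·M_2 = 6(Δ_1 - Δ_0) = 6
  1·M_1 + 4·M_2 + 1·M_3 = 6(Δ_2 - Δ_1) = 54
Clamped end conditions give two more equations: 2h_0·M_0 + h_0·M_1 = 6(Δ_0 - g'(0)) = -6 and h_2·M_2 + 2h_2·M_3 = 6(g'(3) - Δ_2) = -42.
Hence M_0 = -16/15, M_1 = -58/15, M_2 = 338/15, M_3 = -484/15.
On [2, 3], with g_2(x) = a_2 + b_2·(x - 2) + c_2·(x - 2)² + d_2·(x - 2)³: c_2 = M_2/2 = 169/15, d_2 = (M_3 - M_2)/(6h_2) = -137/15, b_2 = Δ_2 - h_2(2M_2 + M_3)/6 = 58/15.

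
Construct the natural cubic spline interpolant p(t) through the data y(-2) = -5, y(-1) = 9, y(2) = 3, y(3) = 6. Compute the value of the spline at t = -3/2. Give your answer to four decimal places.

2.9750

Let m_i = p''(x_i). Step sizes h_i = 1, 3, 1; slopes of the chords Δ_i = (y_(i+1) - y_i)/h_i = 14, -2, 3.
  1·m_0 + 8·m_1 + 3·m_2 = 6(Δ_1 - Δ_0) = -96
  3·m_1 + 8·m_2 + 1·m_3 = 6(Δ_2 - Δ_1) = 30
Natural end conditions: m_0 = m_3 = 0.
Solving: m_0 = 0, m_1 = -78/5, m_2 = 48/5, m_3 = 0.
On [-2, -1], p(t) = -5 + 83/5·(t + 2) + 0·(t + 2)² - 13/5·(t + 2)³.
With (t + 2) = 1/2: p(-3/2) = 119/40.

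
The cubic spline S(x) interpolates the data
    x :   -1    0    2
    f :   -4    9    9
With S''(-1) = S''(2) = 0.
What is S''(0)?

With σ_i denoting the second derivative at x_i, h_i = 1, 2, and Δ_i = (y_(i+1) − y_i)/h_i = 13, 0:
  1·σ_0 + 6·σ_1 + 2·σ_2 = 6(Δ_1 - Δ_0) = -78
Natural end conditions: σ_0 = σ_2 = 0.
Hence σ_0 = 0, σ_1 = -13, σ_2 = 0.

-13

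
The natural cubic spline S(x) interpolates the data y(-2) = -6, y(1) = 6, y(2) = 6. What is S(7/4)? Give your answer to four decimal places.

Put σ_i = S'' at the i-th knot. Here h = (3, 1) and Δ = (4, 0), so the interior equations h_(i-1)·σ_(i-1) + 2(h_(i-1)+h_i)·σ_i + h_i·σ_(i+1) = 6(Δ_i − Δ_(i-1)) read
  3·σ_0 + 8·σ_1 + 1·σ_2 = 6(Δ_1 - Δ_0) = -24
Natural end conditions: σ_0 = σ_2 = 0.
Hence σ_0 = 0, σ_1 = -3, σ_2 = 0.
On [1, 2], S(x) = 6 + 1·(x - 1) - 3/2·(x - 1)² + 1/2·(x - 1)³.
With (x - 1) = 3/4: S(7/4) = 783/128.

6.1172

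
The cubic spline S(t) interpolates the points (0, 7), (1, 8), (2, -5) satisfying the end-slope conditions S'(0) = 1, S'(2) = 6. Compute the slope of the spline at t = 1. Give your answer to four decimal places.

-10.7500

Put σ_i = S'' at the i-th knot. Here h = (1, 1) and Δ = (1, -13), so the interior equations h_(i-1)·σ_(i-1) + 2(h_(i-1)+h_i)·σ_i + h_i·σ_(i+1) = 6(Δ_i − Δ_(i-1)) read
  1·σ_0 + 4·σ_1 + 1·σ_2 = 6(Δ_1 - Δ_0) = -84
Clamped end conditions give two more equations: 2h_0·σ_0 + h_0·σ_1 = 6(Δ_0 - S'(0)) = 0 and h_1·σ_1 + 2h_1·σ_2 = 6(S'(2) - Δ_1) = 114.
Hence σ_0 = 47/2, σ_1 = -47, σ_2 = 161/2.
On [1, 2], S'(t) = b_1 + 2c_1·(t - 1) + 3d_1·(t - 1)² with b_1 = Δ_1 - h_1(2σ_1 + σ_2)/6 = -43/4, c_1 = σ_1/2 = -47/2, d_1 = (σ_2 - σ_1)/(6h_1) = 85/4. So S'(1) = -43/4.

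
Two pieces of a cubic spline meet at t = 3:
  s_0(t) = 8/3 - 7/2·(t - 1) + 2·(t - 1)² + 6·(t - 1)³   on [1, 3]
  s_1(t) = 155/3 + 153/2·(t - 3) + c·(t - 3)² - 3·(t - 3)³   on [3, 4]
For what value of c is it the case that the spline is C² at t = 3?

s_0''(t) = 4 + 36·(t - 1), so s_0''(3) = 76. On the right, s_1''(3) = 2c, so c = 38.

38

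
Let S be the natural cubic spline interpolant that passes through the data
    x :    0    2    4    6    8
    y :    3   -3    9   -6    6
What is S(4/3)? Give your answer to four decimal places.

Put m_i = S'' at the i-th knot. Here h = (2, 2, 2, 2) and Δ = (-3, 6, -15/2, 6), so the interior equations h_(i-1)·m_(i-1) + 2(h_(i-1)+h_i)·m_i + h_i·m_(i+1) = 6(Δ_i − Δ_(i-1)) read
  2·m_0 + 8·m_1 + 2·m_2 = 6(Δ_1 - Δ_0) = 54
  2·m_1 + 8·m_2 + 2·m_3 = 6(Δ_2 - Δ_1) = -81
  2·m_2 + 8·m_3 + 2·m_4 = 6(Δ_3 - Δ_2) = 81
Natural end conditions: m_0 = m_4 = 0.
Forward elimination and back-substitution give m_0 = 0, m_1 = 1215/112, m_2 = -459/28, m_3 = 1593/112, m_4 = 0.
On [0, 2], S(x) = 3 - 741/112·x + 0·x² + 405/448·x³.
With x = 4/3: S(4/3) = -103/28.

-3.6786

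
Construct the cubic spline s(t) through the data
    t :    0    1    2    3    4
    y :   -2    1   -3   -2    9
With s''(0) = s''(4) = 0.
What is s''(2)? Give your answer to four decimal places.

With M_i denoting the second derivative at x_i, h_i = 1, 1, 1, 1, and Δ_i = (y_(i+1) − y_i)/h_i = 3, -4, 1, 11:
  1·M_0 + 4·M_1 + 1·M_2 = 6(Δ_1 - Δ_0) = -42
  1·M_1 + 4·M_2 + 1·M_3 = 6(Δ_2 - Δ_1) = 30
  1·M_2 + 4·M_3 + 1·M_4 = 6(Δ_3 - Δ_2) = 60
Natural end conditions: M_0 = M_4 = 0.
Hence M_0 = 0, M_1 = -345/28, M_2 = 51/7, M_3 = 369/28, M_4 = 0.

7.2857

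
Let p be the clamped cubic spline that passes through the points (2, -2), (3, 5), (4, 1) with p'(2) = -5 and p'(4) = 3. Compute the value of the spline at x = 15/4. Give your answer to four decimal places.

1.3320

With m_i denoting the second derivative at x_i, h_i = 1, 1, and Δ_i = (y_(i+1) − y_i)/h_i = 7, -4:
  1·m_0 + 4·m_1 + 1·m_2 = 6(Δ_1 - Δ_0) = -66
Clamped end conditions give two more equations: 2h_0·m_0 + h_0·m_1 = 6(Δ_0 - p'(2)) = 72 and h_1·m_1 + 2h_1·m_2 = 6(p'(4) - Δ_1) = 42.
Solving: m_0 = 113/2, m_1 = -41, m_2 = 83/2.
On [3, 4], p(x) = 5 + 11/4·(x - 3) - 41/2·(x - 3)² + 55/4·(x - 3)³.
With (x - 3) = 3/4: p(15/4) = 341/256.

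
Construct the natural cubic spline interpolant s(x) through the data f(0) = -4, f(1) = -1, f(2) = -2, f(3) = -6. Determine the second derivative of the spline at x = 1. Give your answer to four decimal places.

-5.2000

Let M_i = s''(x_i). Step sizes h_i = 1, 1, 1; slopes of the chords Δ_i = (y_(i+1) - y_i)/h_i = 3, -1, -4.
  1·M_0 + 4·M_1 + 1·M_2 = 6(Δ_1 - Δ_0) = -24
  1·M_1 + 4·M_2 + 1·M_3 = 6(Δ_2 - Δ_1) = -18
Natural end conditions: M_0 = M_3 = 0.
Solving: M_0 = 0, M_1 = -26/5, M_2 = -16/5, M_3 = 0.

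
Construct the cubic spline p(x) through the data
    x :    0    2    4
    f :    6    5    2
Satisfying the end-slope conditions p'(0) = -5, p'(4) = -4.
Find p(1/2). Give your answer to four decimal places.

Let M_i = p''(x_i). Step sizes h_i = 2, 2; slopes of the chords Δ_i = (y_(i+1) - y_i)/h_i = -1/2, -3/2.
  2·M_0 + 8·M_1 + 2·M_2 = 6(Δ_1 - Δ_0) = -6
Clamped end conditions give two more equations: 2h_0·M_0 + h_0·M_1 = 6(Δ_0 - p'(0)) = 27 and h_1·M_1 + 2h_1·M_2 = 6(p'(4) - Δ_1) = -15.
Solving the tridiagonal system: M_0 = 31/4, M_1 = -2, M_2 = -11/4.
On [0, 2], p(x) = 6 - 5·x + 31/8·x² - 13/16·x³.
With x = 1/2: p(1/2) = 559/128.

4.3672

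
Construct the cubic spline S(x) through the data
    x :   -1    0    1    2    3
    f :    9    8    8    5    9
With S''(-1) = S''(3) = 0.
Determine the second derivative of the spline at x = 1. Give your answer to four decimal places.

-8.5714

Put M_i = S'' at the i-th knot. Here h = (1, 1, 1, 1) and Δ = (-1, 0, -3, 4), so the interior equations h_(i-1)·M_(i-1) + 2(h_(i-1)+h_i)·M_i + h_i·M_(i+1) = 6(Δ_i − Δ_(i-1)) read
  1·M_0 + 4·M_1 + 1·M_2 = 6(Δ_1 - Δ_0) = 6
  1·M_1 + 4·M_2 + 1·M_3 = 6(Δ_2 - Δ_1) = -18
  1·M_2 + 4·M_3 + 1·M_4 = 6(Δ_3 - Δ_2) = 42
Natural end conditions: M_0 = M_4 = 0.
Solving: M_0 = 0, M_1 = 51/14, M_2 = -60/7, M_3 = 177/14, M_4 = 0.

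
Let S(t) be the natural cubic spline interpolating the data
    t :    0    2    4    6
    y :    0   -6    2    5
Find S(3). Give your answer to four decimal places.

Put m_i = S'' at the i-th knot. Here h = (2, 2, 2) and Δ = (-3, 4, 3/2), so the interior equations h_(i-1)·m_(i-1) + 2(h_(i-1)+h_i)·m_i + h_i·m_(i+1) = 6(Δ_i − Δ_(i-1)) read
  2·m_0 + 8·m_1 + 2·m_2 = 6(Δ_1 - Δ_0) = 42
  2·m_1 + 8·m_2 + 2·m_3 = 6(Δ_2 - Δ_1) = -15
Natural end conditions: m_0 = m_3 = 0.
Hence m_0 = 0, m_1 = 61/10, m_2 = -17/5, m_3 = 0.
On [2, 4], S(t) = -6 + 16/15·(t - 2) + 61/20·(t - 2)² - 19/24·(t - 2)³.
With (t - 2) = 1: S(3) = -107/40.

-2.6750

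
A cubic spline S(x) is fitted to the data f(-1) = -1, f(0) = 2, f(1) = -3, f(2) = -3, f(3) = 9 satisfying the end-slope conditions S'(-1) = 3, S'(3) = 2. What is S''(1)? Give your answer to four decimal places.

With m_i denoting the second derivative at x_i, h_i = 1, 1, 1, 1, and Δ_i = (y_(i+1) − y_i)/h_i = 3, -5, 0, 12:
  1·m_0 + 4·m_1 + 1·m_2 = 6(Δ_1 - Δ_0) = -48
  1·m_1 + 4·m_2 + 1·m_3 = 6(Δ_2 - Δ_1) = 30
  1·m_2 + 4·m_3 + 1·m_4 = 6(Δ_3 - Δ_2) = 72
Clamped end conditions give two more equations: 2h_0·m_0 + h_0·m_1 = 6(Δ_0 - S'(-1)) = 0 and h_3·m_3 + 2h_3·m_4 = 6(S'(3) - Δ_3) = -60.
Forward elimination and back-substitution give m_0 = 209/28, m_1 = -209/14, m_2 = 17/4, m_3 = 391/14, m_4 = -1231/28.

4.2500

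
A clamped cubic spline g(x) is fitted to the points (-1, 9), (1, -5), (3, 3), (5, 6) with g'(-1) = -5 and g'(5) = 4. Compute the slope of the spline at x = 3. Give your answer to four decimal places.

3.6000

Write σ_i for g''(x_i). With h_i = 2, 2, 2 and divided differences Δ_i = -7, 4, 3/2, the continuity of g' gives the tridiagonal system
  2·σ_0 + 8·σ_1 + 2·σ_2 = 6(Δ_1 - Δ_0) = 66
  2·σ_1 + 8·σ_2 + 2·σ_3 = 6(Δ_2 - Δ_1) = -15
Clamped end conditions give two more equations: 2h_0·σ_0 + h_0·σ_1 = 6(Δ_0 - g'(-1)) = -12 and h_2·σ_2 + 2h_2·σ_3 = 6(g'(5) - Δ_2) = 15.
Hence σ_0 = -91/10, σ_1 = 61/5, σ_2 = -67/10, σ_3 = 71/10.
On [3, 5], g'(x) = b_2 + 2c_2·(x - 3) + 3d_2·(x - 3)² with b_2 = Δ_2 - h_2(2σ_2 + σ_3)/6 = 18/5, c_2 = σ_2/2 = -67/20, d_2 = (σ_3 - σ_2)/(6h_2) = 23/20. So g'(3) = 18/5.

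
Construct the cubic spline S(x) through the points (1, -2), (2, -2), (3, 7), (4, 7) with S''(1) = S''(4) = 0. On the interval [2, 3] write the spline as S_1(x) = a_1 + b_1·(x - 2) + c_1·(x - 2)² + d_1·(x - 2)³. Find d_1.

-6

With σ_i denoting the second derivative at x_i, h_i = 1, 1, 1, and Δ_i = (y_(i+1) − y_i)/h_i = 0, 9, 0:
  1·σ_0 + 4·σ_1 + 1·σ_2 = 6(Δ_1 - Δ_0) = 54
  1·σ_1 + 4·σ_2 + 1·σ_3 = 6(Δ_2 - Δ_1) = -54
Natural end conditions: σ_0 = σ_3 = 0.
Solving: σ_0 = 0, σ_1 = 18, σ_2 = -18, σ_3 = 0.
On [2, 3], with S_1(x) = a_1 + b_1·(x - 2) + c_1·(x - 2)² + d_1·(x - 2)³: c_1 = σ_1/2 = 9, d_1 = (σ_2 - σ_1)/(6h_1) = -6, b_1 = Δ_1 - h_1(2σ_1 + σ_2)/6 = 6.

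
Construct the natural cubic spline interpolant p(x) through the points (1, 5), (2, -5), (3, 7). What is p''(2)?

Put m_i = p'' at the i-th knot. Here h = (1, 1) and Δ = (-10, 12), so the interior equations h_(i-1)·m_(i-1) + 2(h_(i-1)+h_i)·m_i + h_i·m_(i+1) = 6(Δ_i − Δ_(i-1)) read
  1·m_0 + 4·m_1 + 1·m_2 = 6(Δ_1 - Δ_0) = 132
Natural end conditions: m_0 = m_2 = 0.
Solving: m_0 = 0, m_1 = 33, m_2 = 0.

33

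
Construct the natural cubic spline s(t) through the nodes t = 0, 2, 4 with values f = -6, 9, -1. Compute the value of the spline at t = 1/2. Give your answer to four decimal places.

With σ_i denoting the second derivative at x_i, h_i = 2, 2, and Δ_i = (y_(i+1) − y_i)/h_i = 15/2, -5:
  2·σ_0 + 8·σ_1 + 2·σ_2 = 6(Δ_1 - Δ_0) = -75
Natural end conditions: σ_0 = σ_2 = 0.
Solving the tridiagonal system: σ_0 = 0, σ_1 = -75/8, σ_2 = 0.
On [0, 2], s(t) = -6 + 85/8·t + 0·t² - 25/32·t³.
With t = 1/2: s(1/2) = -201/256.

-0.7852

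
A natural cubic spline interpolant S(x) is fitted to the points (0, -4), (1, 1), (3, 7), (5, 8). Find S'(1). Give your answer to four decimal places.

4.5000

With σ_i denoting the second derivative at x_i, h_i = 1, 2, 2, and Δ_i = (y_(i+1) − y_i)/h_i = 5, 3, 1/2:
  1·σ_0 + 6·σ_1 + 2·σ_2 = 6(Δ_1 - Δ_0) = -12
  2·σ_1 + 8·σ_2 + 2·σ_3 = 6(Δ_2 - Δ_1) = -15
Natural end conditions: σ_0 = σ_3 = 0.
Forward elimination and back-substitution give σ_0 = 0, σ_1 = -3/2, σ_2 = -3/2, σ_3 = 0.
On [1, 3], S'(x) = b_1 + 2c_1·(x - 1) + 3d_1·(x - 1)² with b_1 = Δ_1 - h_1(2σ_1 + σ_2)/6 = 9/2, c_1 = σ_1/2 = -3/4, d_1 = (σ_2 - σ_1)/(6h_1) = 0. So S'(1) = 9/2.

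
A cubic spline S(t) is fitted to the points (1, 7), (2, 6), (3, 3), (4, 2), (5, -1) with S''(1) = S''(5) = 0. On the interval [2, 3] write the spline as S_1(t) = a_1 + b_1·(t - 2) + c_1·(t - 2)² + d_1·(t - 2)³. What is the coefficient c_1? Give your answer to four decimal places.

-2.1429

With m_i denoting the second derivative at x_i, h_i = 1, 1, 1, 1, and Δ_i = (y_(i+1) − y_i)/h_i = -1, -3, -1, -3:
  1·m_0 + 4·m_1 + 1·m_2 = 6(Δ_1 - Δ_0) = -12
  1·m_1 + 4·m_2 + 1·m_3 = 6(Δ_2 - Δ_1) = 12
  1·m_2 + 4·m_3 + 1·m_4 = 6(Δ_3 - Δ_2) = -12
Natural end conditions: m_0 = m_4 = 0.
Hence m_0 = 0, m_1 = -30/7, m_2 = 36/7, m_3 = -30/7, m_4 = 0.
On [2, 3], with S_1(t) = a_1 + b_1·(t - 2) + c_1·(t - 2)² + d_1·(t - 2)³: c_1 = m_1/2 = -15/7, d_1 = (m_2 - m_1)/(6h_1) = 11/7, b_1 = Δ_1 - h_1(2m_1 + m_2)/6 = -17/7.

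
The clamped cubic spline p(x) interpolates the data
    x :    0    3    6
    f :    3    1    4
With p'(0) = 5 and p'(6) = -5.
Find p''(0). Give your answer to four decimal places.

-8.1667

Let σ_i = p''(x_i). Step sizes h_i = 3, 3; slopes of the chords Δ_i = (y_(i+1) - y_i)/h_i = -2/3, 1.
  3·σ_0 + 12·σ_1 + 3·σ_2 = 6(Δ_1 - Δ_0) = 10
Clamped end conditions give two more equations: 2h_0·σ_0 + h_0·σ_1 = 6(Δ_0 - p'(0)) = -34 and h_1·σ_1 + 2h_1·σ_2 = 6(p'(6) - Δ_1) = -36.
Hence σ_0 = -49/6, σ_1 = 5, σ_2 = -17/2.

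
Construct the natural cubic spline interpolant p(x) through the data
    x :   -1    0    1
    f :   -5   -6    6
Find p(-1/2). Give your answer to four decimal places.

-6.7188

With M_i denoting the second derivative at x_i, h_i = 1, 1, and Δ_i = (y_(i+1) − y_i)/h_i = -1, 12:
  1·M_0 + 4·M_1 + 1·M_2 = 6(Δ_1 - Δ_0) = 78
Natural end conditions: M_0 = M_2 = 0.
Solving: M_0 = 0, M_1 = 39/2, M_2 = 0.
On [-1, 0], p(x) = -5 - 17/4·(x + 1) + 0·(x + 1)² + 13/4·(x + 1)³.
With (x + 1) = 1/2: p(-1/2) = -215/32.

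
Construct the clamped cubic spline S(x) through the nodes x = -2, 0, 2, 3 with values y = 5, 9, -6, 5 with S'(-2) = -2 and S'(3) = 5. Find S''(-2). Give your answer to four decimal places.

Let M_i = S''(x_i). Step sizes h_i = 2, 2, 1; slopes of the chords Δ_i = (y_(i+1) - y_i)/h_i = 2, -15/2, 11.
  2·M_0 + 8·M_1 + 2·M_2 = 6(Δ_1 - Δ_0) = -57
  2·M_1 + 6·M_2 + 1·M_3 = 6(Δ_2 - Δ_1) = 111
Clamped end conditions give two more equations: 2h_0·M_0 + h_0·M_1 = 6(Δ_0 - S'(-2)) = 24 and h_2·M_2 + 2h_2·M_3 = 6(S'(3) - Δ_2) = -36.
Solving the tridiagonal system: M_0 = 701/46, M_1 = -425/23, M_2 = 694/23, M_3 = -761/23.

15.2391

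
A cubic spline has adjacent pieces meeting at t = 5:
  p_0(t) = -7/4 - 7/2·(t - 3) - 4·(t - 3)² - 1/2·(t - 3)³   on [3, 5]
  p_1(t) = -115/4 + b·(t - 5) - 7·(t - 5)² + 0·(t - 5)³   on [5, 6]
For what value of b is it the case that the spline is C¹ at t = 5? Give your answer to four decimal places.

-25.5000

p_0'(t) = -7/2 - 8·(t - 3) - 3/2·(t - 3)², so p_0'(5) = -51/2. On the right, p_1'(5) = b, so b = -51/2.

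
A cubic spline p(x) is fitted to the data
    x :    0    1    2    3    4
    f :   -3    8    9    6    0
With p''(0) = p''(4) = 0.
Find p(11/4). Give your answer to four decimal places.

Put M_i = p'' at the i-th knot. Here h = (1, 1, 1, 1) and Δ = (11, 1, -3, -6), so the interior equations h_(i-1)·M_(i-1) + 2(h_(i-1)+h_i)·M_i + h_i·M_(i+1) = 6(Δ_i − Δ_(i-1)) read
  1·M_0 + 4·M_1 + 1·M_2 = 6(Δ_1 - Δ_0) = -60
  1·M_1 + 4·M_2 + 1·M_3 = 6(Δ_2 - Δ_1) = -24
  1·M_2 + 4·M_3 + 1·M_4 = 6(Δ_3 - Δ_2) = -18
Natural end conditions: M_0 = M_4 = 0.
Solving the tridiagonal system: M_0 = 0, M_1 = -411/28, M_2 = -9/7, M_3 = -117/28, M_4 = 0.
On [2, 3], p(x) = 9 - 15/8·(x - 2) - 9/14·(x - 2)² - 27/56·(x - 2)³.
With (x - 2) = 3/4: p(11/4) = 25191/3584.

7.0287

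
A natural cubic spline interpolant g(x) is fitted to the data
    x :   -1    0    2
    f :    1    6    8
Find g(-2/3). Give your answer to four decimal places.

Let σ_i = g''(x_i). Step sizes h_i = 1, 2; slopes of the chords Δ_i = (y_(i+1) - y_i)/h_i = 5, 1.
  1·σ_0 + 6·σ_1 + 2·σ_2 = 6(Δ_1 - Δ_0) = -24
Natural end conditions: σ_0 = σ_2 = 0.
Solving: σ_0 = 0, σ_1 = -4, σ_2 = 0.
On [-1, 0], g(x) = 1 + 17/3·(x + 1) + 0·(x + 1)² - 2/3·(x + 1)³.
With (x + 1) = 1/3: g(-2/3) = 232/81.

2.8642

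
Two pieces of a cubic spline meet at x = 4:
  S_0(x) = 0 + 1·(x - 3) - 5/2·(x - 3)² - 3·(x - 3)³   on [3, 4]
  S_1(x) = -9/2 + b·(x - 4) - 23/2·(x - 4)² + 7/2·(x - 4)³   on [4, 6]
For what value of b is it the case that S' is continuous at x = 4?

S_0'(x) = 1 - 5·(x - 3) - 9·(x - 3)², so S_0'(4) = -13. On the right, S_1'(4) = b, so b = -13.

-13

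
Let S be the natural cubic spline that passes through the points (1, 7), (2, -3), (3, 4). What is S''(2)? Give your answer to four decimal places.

Write σ_i for S''(x_i). With h_i = 1, 1 and divided differences Δ_i = -10, 7, the continuity of S' gives the tridiagonal system
  1·σ_0 + 4·σ_1 + 1·σ_2 = 6(Δ_1 - Δ_0) = 102
Natural end conditions: σ_0 = σ_2 = 0.
Solving: σ_0 = 0, σ_1 = 51/2, σ_2 = 0.

25.5000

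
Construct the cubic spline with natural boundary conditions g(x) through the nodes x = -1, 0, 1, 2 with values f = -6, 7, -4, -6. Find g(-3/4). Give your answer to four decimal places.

-1.1094

Write M_i for g''(x_i). With h_i = 1, 1, 1 and divided differences Δ_i = 13, -11, -2, the continuity of g' gives the tridiagonal system
  1·M_0 + 4·M_1 + 1·M_2 = 6(Δ_1 - Δ_0) = -144
  1·M_1 + 4·M_2 + 1·M_3 = 6(Δ_2 - Δ_1) = 54
Natural end conditions: M_0 = M_3 = 0.
Hence M_0 = 0, M_1 = -42, M_2 = 24, M_3 = 0.
On [-1, 0], g(x) = -6 + 20·(x + 1) + 0·(x + 1)² - 7·(x + 1)³.
With (x + 1) = 1/4: g(-3/4) = -71/64.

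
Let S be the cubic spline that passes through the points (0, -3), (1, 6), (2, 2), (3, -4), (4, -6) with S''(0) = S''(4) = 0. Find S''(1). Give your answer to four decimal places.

-19.6071

Put M_i = S'' at the i-th knot. Here h = (1, 1, 1, 1) and Δ = (9, -4, -6, -2), so the interior equations h_(i-1)·M_(i-1) + 2(h_(i-1)+h_i)·M_i + h_i·M_(i+1) = 6(Δ_i − Δ_(i-1)) read
  1·M_0 + 4·M_1 + 1·M_2 = 6(Δ_1 - Δ_0) = -78
  1·M_1 + 4·M_2 + 1·M_3 = 6(Δ_2 - Δ_1) = -12
  1·M_2 + 4·M_3 + 1·M_4 = 6(Δ_3 - Δ_2) = 24
Natural end conditions: M_0 = M_4 = 0.
Solving: M_0 = 0, M_1 = -549/28, M_2 = 3/7, M_3 = 165/28, M_4 = 0.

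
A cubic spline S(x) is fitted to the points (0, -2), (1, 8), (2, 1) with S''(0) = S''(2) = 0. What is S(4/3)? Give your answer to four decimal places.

Write σ_i for S''(x_i). With h_i = 1, 1 and divided differences Δ_i = 10, -7, the continuity of S' gives the tridiagonal system
  1·σ_0 + 4·σ_1 + 1·σ_2 = 6(Δ_1 - Δ_0) = -102
Natural end conditions: σ_0 = σ_2 = 0.
Hence σ_0 = 0, σ_1 = -51/2, σ_2 = 0.
On [1, 2], S(x) = 8 + 3/2·(x - 1) - 51/4·(x - 1)² + 17/4·(x - 1)³.
With (x - 1) = 1/3: S(4/3) = 391/54.

7.2407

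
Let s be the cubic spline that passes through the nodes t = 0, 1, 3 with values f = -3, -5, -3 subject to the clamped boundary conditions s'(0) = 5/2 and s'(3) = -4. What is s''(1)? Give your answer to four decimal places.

With σ_i denoting the second derivative at x_i, h_i = 1, 2, and Δ_i = (y_(i+1) − y_i)/h_i = -2, 1:
  1·σ_0 + 6·σ_1 + 2·σ_2 = 6(Δ_1 - Δ_0) = 18
Clamped end conditions give two more equations: 2h_0·σ_0 + h_0·σ_1 = 6(Δ_0 - s'(0)) = -27 and h_1·σ_1 + 2h_1·σ_2 = 6(s'(3) - Δ_1) = -30.
Solving the tridiagonal system: σ_0 = -56/3, σ_1 = 31/3, σ_2 = -38/3.

10.3333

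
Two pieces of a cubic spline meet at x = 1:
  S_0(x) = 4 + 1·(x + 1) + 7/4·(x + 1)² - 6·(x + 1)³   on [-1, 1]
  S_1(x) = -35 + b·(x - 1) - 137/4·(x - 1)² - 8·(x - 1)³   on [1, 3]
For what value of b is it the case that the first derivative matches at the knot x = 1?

S_0'(x) = 1 + 7/2·(x + 1) - 18·(x + 1)², so S_0'(1) = -64. On the right, S_1'(1) = b, so b = -64.

-64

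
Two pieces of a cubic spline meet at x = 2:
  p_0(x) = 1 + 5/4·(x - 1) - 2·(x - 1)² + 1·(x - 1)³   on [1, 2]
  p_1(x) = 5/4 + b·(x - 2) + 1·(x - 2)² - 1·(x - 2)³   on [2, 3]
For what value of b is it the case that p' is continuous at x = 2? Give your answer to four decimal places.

p_0'(x) = 5/4 - 4·(x - 1) + 3·(x - 1)², so p_0'(2) = 1/4. On the right, p_1'(2) = b, so b = 1/4.

0.2500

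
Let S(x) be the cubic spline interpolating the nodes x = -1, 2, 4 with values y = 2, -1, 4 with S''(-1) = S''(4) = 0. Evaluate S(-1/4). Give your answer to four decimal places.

0.5117

Write M_i for S''(x_i). With h_i = 3, 2 and divided differences Δ_i = -1, 5/2, the continuity of S' gives the tridiagonal system
  3·M_0 + 10·M_1 + 2·M_2 = 6(Δ_1 - Δ_0) = 21
Natural end conditions: M_0 = M_2 = 0.
Solving the tridiagonal system: M_0 = 0, M_1 = 21/10, M_2 = 0.
On [-1, 2], S(x) = 2 - 41/20·(x + 1) + 0·(x + 1)² + 7/60·(x + 1)³.
With (x + 1) = 3/4: S(-1/4) = 131/256.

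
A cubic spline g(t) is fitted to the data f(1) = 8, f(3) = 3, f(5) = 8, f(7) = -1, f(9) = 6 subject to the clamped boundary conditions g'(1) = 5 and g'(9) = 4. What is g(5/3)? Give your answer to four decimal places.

8.3386

With σ_i denoting the second derivative at x_i, h_i = 2, 2, 2, 2, and Δ_i = (y_(i+1) − y_i)/h_i = -5/2, 5/2, -9/2, 7/2:
  2·σ_0 + 8·σ_1 + 2·σ_2 = 6(Δ_1 - Δ_0) = 30
  2·σ_1 + 8·σ_2 + 2·σ_3 = 6(Δ_2 - Δ_1) = -42
  2·σ_2 + 8·σ_3 + 2·σ_4 = 6(Δ_3 - Δ_2) = 48
Clamped end conditions give two more equations: 2h_0·σ_0 + h_0·σ_1 = 6(Δ_0 - g'(1)) = -45 and h_3·σ_3 + 2h_3·σ_4 = 6(g'(9) - Δ_3) = 3.
Forward elimination and back-substitution give σ_0 = -461/28, σ_1 = 73/7, σ_2 = -41/4, σ_3 = 67/7, σ_4 = -113/28.
On [1, 3], g(t) = 8 + 5·(t - 1) - 461/56·(t - 1)² + 251/112·(t - 1)³.
With (t - 1) = 2/3: g(5/3) = 1576/189.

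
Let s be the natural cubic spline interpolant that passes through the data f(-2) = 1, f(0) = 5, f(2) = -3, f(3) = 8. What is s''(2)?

Put σ_i = s'' at the i-th knot. Here h = (2, 2, 1) and Δ = (2, -4, 11), so the interior equations h_(i-1)·σ_(i-1) + 2(h_(i-1)+h_i)·σ_i + h_i·σ_(i+1) = 6(Δ_i − Δ_(i-1)) read
  2·σ_0 + 8·σ_1 + 2·σ_2 = 6(Δ_1 - Δ_0) = -36
  2·σ_1 + 6·σ_2 + 1·σ_3 = 6(Δ_2 - Δ_1) = 90
Natural end conditions: σ_0 = σ_3 = 0.
Solving the tridiagonal system: σ_0 = 0, σ_1 = -9, σ_2 = 18, σ_3 = 0.

18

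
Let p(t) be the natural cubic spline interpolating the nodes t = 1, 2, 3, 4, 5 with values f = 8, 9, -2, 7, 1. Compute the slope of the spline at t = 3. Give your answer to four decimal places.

-0.6250

Let m_i = p''(x_i). Step sizes h_i = 1, 1, 1, 1; slopes of the chords Δ_i = (y_(i+1) - y_i)/h_i = 1, -11, 9, -6.
  1·m_0 + 4·m_1 + 1·m_2 = 6(Δ_1 - Δ_0) = -72
  1·m_1 + 4·m_2 + 1·m_3 = 6(Δ_2 - Δ_1) = 120
  1·m_2 + 4·m_3 + 1·m_4 = 6(Δ_3 - Δ_2) = -90
Natural end conditions: m_0 = m_4 = 0.
Solving the tridiagonal system: m_0 = 0, m_1 = -825/28, m_2 = 321/7, m_3 = -951/28, m_4 = 0.
On [3, 4], p'(t) = b_2 + 2c_2·(t - 3) + 3d_2·(t - 3)² with b_2 = Δ_2 - h_2(2m_2 + m_3)/6 = -5/8, c_2 = m_2/2 = 321/14, d_2 = (m_3 - m_2)/(6h_2) = -745/56. So p'(3) = -5/8.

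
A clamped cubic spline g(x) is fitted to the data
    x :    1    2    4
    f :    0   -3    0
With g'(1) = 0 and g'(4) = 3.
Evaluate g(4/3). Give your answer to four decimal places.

Put m_i = g'' at the i-th knot. Here h = (1, 2) and Δ = (-3, 3/2), so the interior equations h_(i-1)·m_(i-1) + 2(h_(i-1)+h_i)·m_i + h_i·m_(i+1) = 6(Δ_i − Δ_(i-1)) read
  1·m_0 + 6·m_1 + 2·m_2 = 6(Δ_1 - Δ_0) = 27
Clamped end conditions give two more equations: 2h_0·m_0 + h_0·m_1 = 6(Δ_0 - g'(1)) = -18 and h_1·m_1 + 2h_1·m_2 = 6(g'(4) - Δ_1) = 9.
Solving the tridiagonal system: m_0 = -25/2, m_1 = 7, m_2 = -5/4.
On [1, 2], g(x) = 0 + 0·(x - 1) - 25/4·(x - 1)² + 13/4·(x - 1)³.
With (x - 1) = 1/3: g(4/3) = -31/54.

-0.5741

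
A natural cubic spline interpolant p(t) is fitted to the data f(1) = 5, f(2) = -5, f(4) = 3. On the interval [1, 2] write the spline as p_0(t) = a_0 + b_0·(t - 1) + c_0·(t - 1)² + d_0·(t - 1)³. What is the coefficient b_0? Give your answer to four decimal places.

-12.3333

Let M_i = p''(x_i). Step sizes h_i = 1, 2; slopes of the chords Δ_i = (y_(i+1) - y_i)/h_i = -10, 4.
  1·M_0 + 6·M_1 + 2·M_2 = 6(Δ_1 - Δ_0) = 84
Natural end conditions: M_0 = M_2 = 0.
Forward elimination and back-substitution give M_0 = 0, M_1 = 14, M_2 = 0.
On [1, 2], with p_0(t) = a_0 + b_0·(t - 1) + c_0·(t - 1)² + d_0·(t - 1)³: c_0 = M_0/2 = 0, d_0 = (M_1 - M_0)/(6h_0) = 7/3, b_0 = Δ_0 - h_0(2M_0 + M_1)/6 = -37/3.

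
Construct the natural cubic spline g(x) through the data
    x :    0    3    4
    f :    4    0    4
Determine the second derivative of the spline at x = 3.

4

Write m_i for g''(x_i). With h_i = 3, 1 and divided differences Δ_i = -4/3, 4, the continuity of g' gives the tridiagonal system
  3·m_0 + 8·m_1 + 1·m_2 = 6(Δ_1 - Δ_0) = 32
Natural end conditions: m_0 = m_2 = 0.
Solving: m_0 = 0, m_1 = 4, m_2 = 0.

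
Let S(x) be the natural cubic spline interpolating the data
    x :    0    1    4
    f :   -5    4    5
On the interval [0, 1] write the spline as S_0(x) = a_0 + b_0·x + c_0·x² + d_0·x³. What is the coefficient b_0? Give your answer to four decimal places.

With M_i denoting the second derivative at x_i, h_i = 1, 3, and Δ_i = (y_(i+1) − y_i)/h_i = 9, 1/3:
  1·M_0 + 8·M_1 + 3·M_2 = 6(Δ_1 - Δ_0) = -52
Natural end conditions: M_0 = M_2 = 0.
Solving: M_0 = 0, M_1 = -13/2, M_2 = 0.
On [0, 1], with S_0(x) = a_0 + b_0·x + c_0·x² + d_0·x³: c_0 = M_0/2 = 0, d_0 = (M_1 - M_0)/(6h_0) = -13/12, b_0 = Δ_0 - h_0(2M_0 + M_1)/6 = 121/12.

10.0833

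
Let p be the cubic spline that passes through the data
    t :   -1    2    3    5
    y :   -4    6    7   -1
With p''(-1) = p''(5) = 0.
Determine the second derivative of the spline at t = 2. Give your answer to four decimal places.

-1.1489

Put m_i = p'' at the i-th knot. Here h = (3, 1, 2) and Δ = (10/3, 1, -4), so the interior equations h_(i-1)·m_(i-1) + 2(h_(i-1)+h_i)·m_i + h_i·m_(i+1) = 6(Δ_i − Δ_(i-1)) read
  3·m_0 + 8·m_1 + 1·m_2 = 6(Δ_1 - Δ_0) = -14
  1·m_1 + 6·m_2 + 2·m_3 = 6(Δ_2 - Δ_1) = -30
Natural end conditions: m_0 = m_3 = 0.
Hence m_0 = 0, m_1 = -54/47, m_2 = -226/47, m_3 = 0.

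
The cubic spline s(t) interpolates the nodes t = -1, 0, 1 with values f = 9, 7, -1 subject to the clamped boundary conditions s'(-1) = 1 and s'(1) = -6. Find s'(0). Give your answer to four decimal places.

Let M_i = s''(x_i). Step sizes h_i = 1, 1; slopes of the chords Δ_i = (y_(i+1) - y_i)/h_i = -2, -8.
  1·M_0 + 4·M_1 + 1·M_2 = 6(Δ_1 - Δ_0) = -36
Clamped end conditions give two more equations: 2h_0·M_0 + h_0·M_1 = 6(Δ_0 - s'(-1)) = -18 and h_1·M_1 + 2h_1·M_2 = 6(s'(1) - Δ_1) = 12.
Solving the tridiagonal system: M_0 = -7/2, M_1 = -11, M_2 = 23/2.
On [0, 1], s'(t) = b_1 + 2c_1·t + 3d_1·t² with b_1 = Δ_1 - h_1(2M_1 + M_2)/6 = -25/4, c_1 = M_1/2 = -11/2, d_1 = (M_2 - M_1)/(6h_1) = 15/4. So s'(0) = -25/4.

-6.2500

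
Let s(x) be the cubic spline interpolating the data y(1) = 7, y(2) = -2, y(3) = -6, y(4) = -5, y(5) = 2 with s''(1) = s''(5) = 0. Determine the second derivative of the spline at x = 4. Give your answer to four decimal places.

Write m_i for s''(x_i). With h_i = 1, 1, 1, 1 and divided differences Δ_i = -9, -4, 1, 7, the continuity of s' gives the tridiagonal system
  1·m_0 + 4·m_1 + 1·m_2 = 6(Δ_1 - Δ_0) = 30
  1·m_1 + 4·m_2 + 1·m_3 = 6(Δ_2 - Δ_1) = 30
  1·m_2 + 4·m_3 + 1·m_4 = 6(Δ_3 - Δ_2) = 36
Natural end conditions: m_0 = m_4 = 0.
Forward elimination and back-substitution give m_0 = 0, m_1 = 183/28, m_2 = 27/7, m_3 = 225/28, m_4 = 0.

8.0357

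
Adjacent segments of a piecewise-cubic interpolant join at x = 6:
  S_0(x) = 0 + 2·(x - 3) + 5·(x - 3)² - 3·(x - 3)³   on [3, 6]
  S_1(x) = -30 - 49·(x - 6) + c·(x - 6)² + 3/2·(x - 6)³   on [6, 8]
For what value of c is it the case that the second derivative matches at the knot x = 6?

-22

S_0''(x) = 10 - 18·(x - 3), so S_0''(6) = -44. On the right, S_1''(6) = 2c, so c = -22.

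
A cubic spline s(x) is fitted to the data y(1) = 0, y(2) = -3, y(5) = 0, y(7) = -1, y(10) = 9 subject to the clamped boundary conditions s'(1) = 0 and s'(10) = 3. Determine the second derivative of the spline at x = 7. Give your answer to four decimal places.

3.6102

Write M_i for s''(x_i). With h_i = 1, 3, 2, 3 and divided differences Δ_i = -3, 1, -1/2, 10/3, the continuity of s' gives the tridiagonal system
  1·M_0 + 8·M_1 + 3·M_2 = 6(Δ_1 - Δ_0) = 24
  3·M_1 + 10·M_2 + 2·M_3 = 6(Δ_2 - Δ_1) = -9
  2·M_2 + 10·M_3 + 3·M_4 = 6(Δ_3 - Δ_2) = 23
Clamped end conditions give two more equations: 2h_0·M_0 + h_0·M_1 = 6(Δ_0 - s'(1)) = -18 and h_3·M_3 + 2h_3·M_4 = 6(s'(10) - Δ_3) = -2.
Solving: M_0 = -2801/236, M_1 = 677/118, M_2 = -789/236, M_3 = 213/59, M_4 = -757/354.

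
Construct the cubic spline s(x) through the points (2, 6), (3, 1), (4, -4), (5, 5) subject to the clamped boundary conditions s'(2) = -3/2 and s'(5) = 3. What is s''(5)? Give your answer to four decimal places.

-33.4000

With M_i denoting the second derivative at x_i, h_i = 1, 1, 1, and Δ_i = (y_(i+1) − y_i)/h_i = -5, -5, 9:
  1·M_0 + 4·M_1 + 1·M_2 = 6(Δ_1 - Δ_0) = 0
  1·M_1 + 4·M_2 + 1·M_3 = 6(Δ_2 - Δ_1) = 84
Clamped end conditions give two more equations: 2h_0·M_0 + h_0·M_1 = 6(Δ_0 - s'(2)) = -21 and h_2·M_2 + 2h_2·M_3 = 6(s'(5) - Δ_2) = -36.
Hence M_0 = -38/5, M_1 = -29/5, M_2 = 154/5, M_3 = -167/5.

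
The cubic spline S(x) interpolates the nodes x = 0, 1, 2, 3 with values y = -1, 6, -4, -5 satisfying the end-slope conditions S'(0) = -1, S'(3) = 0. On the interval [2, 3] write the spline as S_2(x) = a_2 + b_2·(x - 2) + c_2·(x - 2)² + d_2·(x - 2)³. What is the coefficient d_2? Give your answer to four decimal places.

Write m_i for S''(x_i). With h_i = 1, 1, 1 and divided differences Δ_i = 7, -10, -1, the continuity of S' gives the tridiagonal system
  1·m_0 + 4·m_1 + 1·m_2 = 6(Δ_1 - Δ_0) = -102
  1·m_1 + 4·m_2 + 1·m_3 = 6(Δ_2 - Δ_1) = 54
Clamped end conditions give two more equations: 2h_0·m_0 + h_0·m_1 = 6(Δ_0 - S'(0)) = 48 and h_2·m_2 + 2h_2·m_3 = 6(S'(3) - Δ_2) = 6.
Solving: m_0 = 688/15, m_1 = -656/15, m_2 = 406/15, m_3 = -158/15.
On [2, 3], with S_2(x) = a_2 + b_2·(x - 2) + c_2·(x - 2)² + d_2·(x - 2)³: c_2 = m_2/2 = 203/15, d_2 = (m_3 - m_2)/(6h_2) = -94/15, b_2 = Δ_2 - h_2(2m_2 + m_3)/6 = -124/15.

-6.2667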